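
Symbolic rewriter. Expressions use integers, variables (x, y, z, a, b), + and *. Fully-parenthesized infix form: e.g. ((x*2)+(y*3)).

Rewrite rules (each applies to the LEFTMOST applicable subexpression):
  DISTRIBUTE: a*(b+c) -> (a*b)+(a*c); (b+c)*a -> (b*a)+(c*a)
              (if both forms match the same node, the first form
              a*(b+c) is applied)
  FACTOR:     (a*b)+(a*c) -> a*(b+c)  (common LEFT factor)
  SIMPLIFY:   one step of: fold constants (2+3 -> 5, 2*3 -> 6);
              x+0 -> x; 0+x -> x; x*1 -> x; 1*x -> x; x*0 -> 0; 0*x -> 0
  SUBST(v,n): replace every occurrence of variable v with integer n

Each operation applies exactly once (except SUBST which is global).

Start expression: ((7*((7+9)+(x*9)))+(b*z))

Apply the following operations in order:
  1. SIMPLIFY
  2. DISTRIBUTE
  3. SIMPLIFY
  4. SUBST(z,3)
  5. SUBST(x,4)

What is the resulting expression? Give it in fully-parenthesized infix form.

Start: ((7*((7+9)+(x*9)))+(b*z))
Apply SIMPLIFY at LRL (target: (7+9)): ((7*((7+9)+(x*9)))+(b*z)) -> ((7*(16+(x*9)))+(b*z))
Apply DISTRIBUTE at L (target: (7*(16+(x*9)))): ((7*(16+(x*9)))+(b*z)) -> (((7*16)+(7*(x*9)))+(b*z))
Apply SIMPLIFY at LL (target: (7*16)): (((7*16)+(7*(x*9)))+(b*z)) -> ((112+(7*(x*9)))+(b*z))
Apply SUBST(z,3): ((112+(7*(x*9)))+(b*z)) -> ((112+(7*(x*9)))+(b*3))
Apply SUBST(x,4): ((112+(7*(x*9)))+(b*3)) -> ((112+(7*(4*9)))+(b*3))

Answer: ((112+(7*(4*9)))+(b*3))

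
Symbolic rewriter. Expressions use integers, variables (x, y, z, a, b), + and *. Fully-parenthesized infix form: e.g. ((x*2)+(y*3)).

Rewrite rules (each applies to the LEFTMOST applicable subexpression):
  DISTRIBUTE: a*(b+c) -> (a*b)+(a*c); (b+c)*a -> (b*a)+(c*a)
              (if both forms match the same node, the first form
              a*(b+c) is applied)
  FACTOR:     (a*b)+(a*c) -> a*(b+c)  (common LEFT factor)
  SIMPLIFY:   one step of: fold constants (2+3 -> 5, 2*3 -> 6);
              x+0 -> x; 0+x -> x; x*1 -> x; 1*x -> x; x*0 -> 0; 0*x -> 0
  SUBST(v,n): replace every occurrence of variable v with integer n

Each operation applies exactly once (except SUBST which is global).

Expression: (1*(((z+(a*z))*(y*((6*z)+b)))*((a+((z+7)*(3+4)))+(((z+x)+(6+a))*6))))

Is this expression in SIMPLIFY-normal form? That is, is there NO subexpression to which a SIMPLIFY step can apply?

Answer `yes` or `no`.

Expression: (1*(((z+(a*z))*(y*((6*z)+b)))*((a+((z+7)*(3+4)))+(((z+x)+(6+a))*6))))
Scanning for simplifiable subexpressions (pre-order)...
  at root: (1*(((z+(a*z))*(y*((6*z)+b)))*((a+((z+7)*(3+4)))+(((z+x)+(6+a))*6)))) (SIMPLIFIABLE)
  at R: (((z+(a*z))*(y*((6*z)+b)))*((a+((z+7)*(3+4)))+(((z+x)+(6+a))*6))) (not simplifiable)
  at RL: ((z+(a*z))*(y*((6*z)+b))) (not simplifiable)
  at RLL: (z+(a*z)) (not simplifiable)
  at RLLR: (a*z) (not simplifiable)
  at RLR: (y*((6*z)+b)) (not simplifiable)
  at RLRR: ((6*z)+b) (not simplifiable)
  at RLRRL: (6*z) (not simplifiable)
  at RR: ((a+((z+7)*(3+4)))+(((z+x)+(6+a))*6)) (not simplifiable)
  at RRL: (a+((z+7)*(3+4))) (not simplifiable)
  at RRLR: ((z+7)*(3+4)) (not simplifiable)
  at RRLRL: (z+7) (not simplifiable)
  at RRLRR: (3+4) (SIMPLIFIABLE)
  at RRR: (((z+x)+(6+a))*6) (not simplifiable)
  at RRRL: ((z+x)+(6+a)) (not simplifiable)
  at RRRLL: (z+x) (not simplifiable)
  at RRRLR: (6+a) (not simplifiable)
Found simplifiable subexpr at path root: (1*(((z+(a*z))*(y*((6*z)+b)))*((a+((z+7)*(3+4)))+(((z+x)+(6+a))*6))))
One SIMPLIFY step would give: (((z+(a*z))*(y*((6*z)+b)))*((a+((z+7)*(3+4)))+(((z+x)+(6+a))*6)))
-> NOT in normal form.

Answer: no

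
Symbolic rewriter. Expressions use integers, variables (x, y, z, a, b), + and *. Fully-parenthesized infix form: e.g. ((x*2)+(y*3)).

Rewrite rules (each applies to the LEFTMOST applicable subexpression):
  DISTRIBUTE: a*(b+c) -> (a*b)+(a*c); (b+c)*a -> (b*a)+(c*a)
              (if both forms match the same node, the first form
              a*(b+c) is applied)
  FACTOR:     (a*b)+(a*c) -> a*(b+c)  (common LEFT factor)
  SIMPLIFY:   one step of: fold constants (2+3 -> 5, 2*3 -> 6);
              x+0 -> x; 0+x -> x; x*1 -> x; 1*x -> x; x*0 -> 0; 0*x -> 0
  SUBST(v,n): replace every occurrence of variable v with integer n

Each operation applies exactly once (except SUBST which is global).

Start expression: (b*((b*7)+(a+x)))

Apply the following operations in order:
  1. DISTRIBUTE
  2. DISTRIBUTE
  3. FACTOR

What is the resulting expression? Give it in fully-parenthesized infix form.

Answer: ((b*(b*7))+(b*(a+x)))

Derivation:
Start: (b*((b*7)+(a+x)))
Apply DISTRIBUTE at root (target: (b*((b*7)+(a+x)))): (b*((b*7)+(a+x))) -> ((b*(b*7))+(b*(a+x)))
Apply DISTRIBUTE at R (target: (b*(a+x))): ((b*(b*7))+(b*(a+x))) -> ((b*(b*7))+((b*a)+(b*x)))
Apply FACTOR at R (target: ((b*a)+(b*x))): ((b*(b*7))+((b*a)+(b*x))) -> ((b*(b*7))+(b*(a+x)))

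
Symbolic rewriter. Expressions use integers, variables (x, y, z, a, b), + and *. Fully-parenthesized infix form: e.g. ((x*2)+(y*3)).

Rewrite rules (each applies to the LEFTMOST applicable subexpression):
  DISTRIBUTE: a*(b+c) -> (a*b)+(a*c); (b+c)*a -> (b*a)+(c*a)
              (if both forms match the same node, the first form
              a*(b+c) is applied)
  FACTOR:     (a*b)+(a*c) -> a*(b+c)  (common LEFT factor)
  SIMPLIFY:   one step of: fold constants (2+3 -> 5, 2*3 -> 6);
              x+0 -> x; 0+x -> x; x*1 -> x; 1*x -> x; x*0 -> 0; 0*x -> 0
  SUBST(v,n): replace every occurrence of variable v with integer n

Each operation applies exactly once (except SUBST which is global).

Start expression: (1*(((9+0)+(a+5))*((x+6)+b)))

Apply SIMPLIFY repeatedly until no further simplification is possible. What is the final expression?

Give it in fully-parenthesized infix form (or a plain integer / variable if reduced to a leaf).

Answer: ((9+(a+5))*((x+6)+b))

Derivation:
Start: (1*(((9+0)+(a+5))*((x+6)+b)))
Step 1: at root: (1*(((9+0)+(a+5))*((x+6)+b))) -> (((9+0)+(a+5))*((x+6)+b)); overall: (1*(((9+0)+(a+5))*((x+6)+b))) -> (((9+0)+(a+5))*((x+6)+b))
Step 2: at LL: (9+0) -> 9; overall: (((9+0)+(a+5))*((x+6)+b)) -> ((9+(a+5))*((x+6)+b))
Fixed point: ((9+(a+5))*((x+6)+b))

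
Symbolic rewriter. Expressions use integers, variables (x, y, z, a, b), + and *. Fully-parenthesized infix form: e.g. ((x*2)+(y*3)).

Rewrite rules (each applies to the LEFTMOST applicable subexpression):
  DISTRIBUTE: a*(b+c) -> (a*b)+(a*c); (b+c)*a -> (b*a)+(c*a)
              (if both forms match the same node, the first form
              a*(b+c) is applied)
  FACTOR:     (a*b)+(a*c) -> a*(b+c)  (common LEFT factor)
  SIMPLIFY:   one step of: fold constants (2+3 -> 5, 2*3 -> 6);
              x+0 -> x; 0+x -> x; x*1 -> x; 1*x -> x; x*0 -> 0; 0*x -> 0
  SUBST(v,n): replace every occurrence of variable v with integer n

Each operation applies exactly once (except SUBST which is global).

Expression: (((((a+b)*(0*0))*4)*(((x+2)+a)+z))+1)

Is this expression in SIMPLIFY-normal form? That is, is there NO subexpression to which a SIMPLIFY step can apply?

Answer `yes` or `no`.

Expression: (((((a+b)*(0*0))*4)*(((x+2)+a)+z))+1)
Scanning for simplifiable subexpressions (pre-order)...
  at root: (((((a+b)*(0*0))*4)*(((x+2)+a)+z))+1) (not simplifiable)
  at L: ((((a+b)*(0*0))*4)*(((x+2)+a)+z)) (not simplifiable)
  at LL: (((a+b)*(0*0))*4) (not simplifiable)
  at LLL: ((a+b)*(0*0)) (not simplifiable)
  at LLLL: (a+b) (not simplifiable)
  at LLLR: (0*0) (SIMPLIFIABLE)
  at LR: (((x+2)+a)+z) (not simplifiable)
  at LRL: ((x+2)+a) (not simplifiable)
  at LRLL: (x+2) (not simplifiable)
Found simplifiable subexpr at path LLLR: (0*0)
One SIMPLIFY step would give: (((((a+b)*0)*4)*(((x+2)+a)+z))+1)
-> NOT in normal form.

Answer: no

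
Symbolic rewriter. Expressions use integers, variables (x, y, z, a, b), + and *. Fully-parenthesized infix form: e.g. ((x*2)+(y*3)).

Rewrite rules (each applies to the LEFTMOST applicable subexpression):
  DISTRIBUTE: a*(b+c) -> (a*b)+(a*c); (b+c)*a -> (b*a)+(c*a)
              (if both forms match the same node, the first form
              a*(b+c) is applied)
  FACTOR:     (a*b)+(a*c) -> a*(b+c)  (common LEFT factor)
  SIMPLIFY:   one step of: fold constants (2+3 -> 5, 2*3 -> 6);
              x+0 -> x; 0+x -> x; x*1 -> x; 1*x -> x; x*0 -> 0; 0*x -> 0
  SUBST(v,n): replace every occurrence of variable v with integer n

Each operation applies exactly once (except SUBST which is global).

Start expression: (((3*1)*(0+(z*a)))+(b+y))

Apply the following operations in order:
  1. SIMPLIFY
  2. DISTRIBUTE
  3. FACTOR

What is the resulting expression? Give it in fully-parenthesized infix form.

Answer: ((3*(0+(z*a)))+(b+y))

Derivation:
Start: (((3*1)*(0+(z*a)))+(b+y))
Apply SIMPLIFY at LL (target: (3*1)): (((3*1)*(0+(z*a)))+(b+y)) -> ((3*(0+(z*a)))+(b+y))
Apply DISTRIBUTE at L (target: (3*(0+(z*a)))): ((3*(0+(z*a)))+(b+y)) -> (((3*0)+(3*(z*a)))+(b+y))
Apply FACTOR at L (target: ((3*0)+(3*(z*a)))): (((3*0)+(3*(z*a)))+(b+y)) -> ((3*(0+(z*a)))+(b+y))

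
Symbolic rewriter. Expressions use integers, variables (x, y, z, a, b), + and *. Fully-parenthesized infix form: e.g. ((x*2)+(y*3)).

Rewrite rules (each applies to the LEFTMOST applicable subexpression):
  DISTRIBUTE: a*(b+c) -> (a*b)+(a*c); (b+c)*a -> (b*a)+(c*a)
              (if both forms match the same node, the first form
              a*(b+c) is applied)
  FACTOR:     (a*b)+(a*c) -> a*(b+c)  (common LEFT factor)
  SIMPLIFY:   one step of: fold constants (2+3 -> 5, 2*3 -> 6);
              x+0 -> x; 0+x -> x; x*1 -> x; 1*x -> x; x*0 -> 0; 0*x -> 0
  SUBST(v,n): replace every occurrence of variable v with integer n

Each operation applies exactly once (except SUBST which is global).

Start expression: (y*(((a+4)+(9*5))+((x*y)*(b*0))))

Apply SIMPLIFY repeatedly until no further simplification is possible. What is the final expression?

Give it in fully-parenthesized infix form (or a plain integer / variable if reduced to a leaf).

Answer: (y*((a+4)+45))

Derivation:
Start: (y*(((a+4)+(9*5))+((x*y)*(b*0))))
Step 1: at RLR: (9*5) -> 45; overall: (y*(((a+4)+(9*5))+((x*y)*(b*0)))) -> (y*(((a+4)+45)+((x*y)*(b*0))))
Step 2: at RRR: (b*0) -> 0; overall: (y*(((a+4)+45)+((x*y)*(b*0)))) -> (y*(((a+4)+45)+((x*y)*0)))
Step 3: at RR: ((x*y)*0) -> 0; overall: (y*(((a+4)+45)+((x*y)*0))) -> (y*(((a+4)+45)+0))
Step 4: at R: (((a+4)+45)+0) -> ((a+4)+45); overall: (y*(((a+4)+45)+0)) -> (y*((a+4)+45))
Fixed point: (y*((a+4)+45))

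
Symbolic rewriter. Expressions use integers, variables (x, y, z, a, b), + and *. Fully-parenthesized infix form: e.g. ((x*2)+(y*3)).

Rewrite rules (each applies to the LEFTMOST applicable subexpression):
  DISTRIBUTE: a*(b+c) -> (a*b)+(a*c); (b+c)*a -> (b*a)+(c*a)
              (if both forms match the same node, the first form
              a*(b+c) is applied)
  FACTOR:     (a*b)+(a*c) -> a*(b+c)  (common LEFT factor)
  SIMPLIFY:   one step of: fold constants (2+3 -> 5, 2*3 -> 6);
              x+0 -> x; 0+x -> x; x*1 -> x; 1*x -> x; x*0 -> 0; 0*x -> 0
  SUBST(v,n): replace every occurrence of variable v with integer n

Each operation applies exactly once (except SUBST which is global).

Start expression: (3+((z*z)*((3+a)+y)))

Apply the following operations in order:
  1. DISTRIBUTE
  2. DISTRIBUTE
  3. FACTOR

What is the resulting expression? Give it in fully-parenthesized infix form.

Start: (3+((z*z)*((3+a)+y)))
Apply DISTRIBUTE at R (target: ((z*z)*((3+a)+y))): (3+((z*z)*((3+a)+y))) -> (3+(((z*z)*(3+a))+((z*z)*y)))
Apply DISTRIBUTE at RL (target: ((z*z)*(3+a))): (3+(((z*z)*(3+a))+((z*z)*y))) -> (3+((((z*z)*3)+((z*z)*a))+((z*z)*y)))
Apply FACTOR at RL (target: (((z*z)*3)+((z*z)*a))): (3+((((z*z)*3)+((z*z)*a))+((z*z)*y))) -> (3+(((z*z)*(3+a))+((z*z)*y)))

Answer: (3+(((z*z)*(3+a))+((z*z)*y)))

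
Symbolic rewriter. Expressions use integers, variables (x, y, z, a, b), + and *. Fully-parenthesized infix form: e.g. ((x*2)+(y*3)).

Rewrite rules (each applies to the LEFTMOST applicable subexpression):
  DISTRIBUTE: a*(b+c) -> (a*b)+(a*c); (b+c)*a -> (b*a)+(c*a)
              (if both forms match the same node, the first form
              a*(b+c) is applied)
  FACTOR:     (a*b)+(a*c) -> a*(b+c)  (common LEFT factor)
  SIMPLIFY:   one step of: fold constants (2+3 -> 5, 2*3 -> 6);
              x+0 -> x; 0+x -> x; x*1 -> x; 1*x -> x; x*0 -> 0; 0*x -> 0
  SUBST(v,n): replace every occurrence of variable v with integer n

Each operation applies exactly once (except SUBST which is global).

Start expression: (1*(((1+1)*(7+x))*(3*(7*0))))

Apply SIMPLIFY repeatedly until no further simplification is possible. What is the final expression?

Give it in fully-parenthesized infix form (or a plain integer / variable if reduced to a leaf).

Answer: 0

Derivation:
Start: (1*(((1+1)*(7+x))*(3*(7*0))))
Step 1: at root: (1*(((1+1)*(7+x))*(3*(7*0)))) -> (((1+1)*(7+x))*(3*(7*0))); overall: (1*(((1+1)*(7+x))*(3*(7*0)))) -> (((1+1)*(7+x))*(3*(7*0)))
Step 2: at LL: (1+1) -> 2; overall: (((1+1)*(7+x))*(3*(7*0))) -> ((2*(7+x))*(3*(7*0)))
Step 3: at RR: (7*0) -> 0; overall: ((2*(7+x))*(3*(7*0))) -> ((2*(7+x))*(3*0))
Step 4: at R: (3*0) -> 0; overall: ((2*(7+x))*(3*0)) -> ((2*(7+x))*0)
Step 5: at root: ((2*(7+x))*0) -> 0; overall: ((2*(7+x))*0) -> 0
Fixed point: 0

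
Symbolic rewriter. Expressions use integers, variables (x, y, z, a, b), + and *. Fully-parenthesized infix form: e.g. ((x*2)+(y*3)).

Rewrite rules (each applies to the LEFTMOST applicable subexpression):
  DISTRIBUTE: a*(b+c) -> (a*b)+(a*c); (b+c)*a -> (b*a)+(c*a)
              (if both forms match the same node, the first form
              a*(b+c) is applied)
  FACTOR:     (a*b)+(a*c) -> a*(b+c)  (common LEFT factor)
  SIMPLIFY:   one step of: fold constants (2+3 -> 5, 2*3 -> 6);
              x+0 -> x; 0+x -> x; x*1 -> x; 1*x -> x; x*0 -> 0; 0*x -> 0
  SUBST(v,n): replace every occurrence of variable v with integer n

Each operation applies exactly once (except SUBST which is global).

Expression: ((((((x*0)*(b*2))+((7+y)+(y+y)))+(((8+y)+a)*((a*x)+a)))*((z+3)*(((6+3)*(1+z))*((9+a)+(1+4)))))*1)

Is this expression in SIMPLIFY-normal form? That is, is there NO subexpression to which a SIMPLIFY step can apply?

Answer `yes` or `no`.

Expression: ((((((x*0)*(b*2))+((7+y)+(y+y)))+(((8+y)+a)*((a*x)+a)))*((z+3)*(((6+3)*(1+z))*((9+a)+(1+4)))))*1)
Scanning for simplifiable subexpressions (pre-order)...
  at root: ((((((x*0)*(b*2))+((7+y)+(y+y)))+(((8+y)+a)*((a*x)+a)))*((z+3)*(((6+3)*(1+z))*((9+a)+(1+4)))))*1) (SIMPLIFIABLE)
  at L: (((((x*0)*(b*2))+((7+y)+(y+y)))+(((8+y)+a)*((a*x)+a)))*((z+3)*(((6+3)*(1+z))*((9+a)+(1+4))))) (not simplifiable)
  at LL: ((((x*0)*(b*2))+((7+y)+(y+y)))+(((8+y)+a)*((a*x)+a))) (not simplifiable)
  at LLL: (((x*0)*(b*2))+((7+y)+(y+y))) (not simplifiable)
  at LLLL: ((x*0)*(b*2)) (not simplifiable)
  at LLLLL: (x*0) (SIMPLIFIABLE)
  at LLLLR: (b*2) (not simplifiable)
  at LLLR: ((7+y)+(y+y)) (not simplifiable)
  at LLLRL: (7+y) (not simplifiable)
  at LLLRR: (y+y) (not simplifiable)
  at LLR: (((8+y)+a)*((a*x)+a)) (not simplifiable)
  at LLRL: ((8+y)+a) (not simplifiable)
  at LLRLL: (8+y) (not simplifiable)
  at LLRR: ((a*x)+a) (not simplifiable)
  at LLRRL: (a*x) (not simplifiable)
  at LR: ((z+3)*(((6+3)*(1+z))*((9+a)+(1+4)))) (not simplifiable)
  at LRL: (z+3) (not simplifiable)
  at LRR: (((6+3)*(1+z))*((9+a)+(1+4))) (not simplifiable)
  at LRRL: ((6+3)*(1+z)) (not simplifiable)
  at LRRLL: (6+3) (SIMPLIFIABLE)
  at LRRLR: (1+z) (not simplifiable)
  at LRRR: ((9+a)+(1+4)) (not simplifiable)
  at LRRRL: (9+a) (not simplifiable)
  at LRRRR: (1+4) (SIMPLIFIABLE)
Found simplifiable subexpr at path root: ((((((x*0)*(b*2))+((7+y)+(y+y)))+(((8+y)+a)*((a*x)+a)))*((z+3)*(((6+3)*(1+z))*((9+a)+(1+4)))))*1)
One SIMPLIFY step would give: (((((x*0)*(b*2))+((7+y)+(y+y)))+(((8+y)+a)*((a*x)+a)))*((z+3)*(((6+3)*(1+z))*((9+a)+(1+4)))))
-> NOT in normal form.

Answer: no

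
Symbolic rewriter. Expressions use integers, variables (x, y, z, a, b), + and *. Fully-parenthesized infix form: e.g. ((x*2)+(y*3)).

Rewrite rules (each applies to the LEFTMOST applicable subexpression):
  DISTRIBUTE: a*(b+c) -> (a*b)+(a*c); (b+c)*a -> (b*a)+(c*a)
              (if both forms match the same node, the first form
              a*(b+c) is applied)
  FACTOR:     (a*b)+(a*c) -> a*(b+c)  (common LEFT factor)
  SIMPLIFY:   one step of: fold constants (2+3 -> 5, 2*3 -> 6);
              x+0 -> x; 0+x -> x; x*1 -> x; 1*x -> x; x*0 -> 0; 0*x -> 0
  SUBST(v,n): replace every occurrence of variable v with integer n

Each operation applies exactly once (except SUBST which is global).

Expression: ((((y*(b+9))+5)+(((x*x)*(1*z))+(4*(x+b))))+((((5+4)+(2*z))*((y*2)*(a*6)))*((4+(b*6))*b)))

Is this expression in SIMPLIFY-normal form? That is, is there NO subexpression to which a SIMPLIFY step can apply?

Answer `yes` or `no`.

Expression: ((((y*(b+9))+5)+(((x*x)*(1*z))+(4*(x+b))))+((((5+4)+(2*z))*((y*2)*(a*6)))*((4+(b*6))*b)))
Scanning for simplifiable subexpressions (pre-order)...
  at root: ((((y*(b+9))+5)+(((x*x)*(1*z))+(4*(x+b))))+((((5+4)+(2*z))*((y*2)*(a*6)))*((4+(b*6))*b))) (not simplifiable)
  at L: (((y*(b+9))+5)+(((x*x)*(1*z))+(4*(x+b)))) (not simplifiable)
  at LL: ((y*(b+9))+5) (not simplifiable)
  at LLL: (y*(b+9)) (not simplifiable)
  at LLLR: (b+9) (not simplifiable)
  at LR: (((x*x)*(1*z))+(4*(x+b))) (not simplifiable)
  at LRL: ((x*x)*(1*z)) (not simplifiable)
  at LRLL: (x*x) (not simplifiable)
  at LRLR: (1*z) (SIMPLIFIABLE)
  at LRR: (4*(x+b)) (not simplifiable)
  at LRRR: (x+b) (not simplifiable)
  at R: ((((5+4)+(2*z))*((y*2)*(a*6)))*((4+(b*6))*b)) (not simplifiable)
  at RL: (((5+4)+(2*z))*((y*2)*(a*6))) (not simplifiable)
  at RLL: ((5+4)+(2*z)) (not simplifiable)
  at RLLL: (5+4) (SIMPLIFIABLE)
  at RLLR: (2*z) (not simplifiable)
  at RLR: ((y*2)*(a*6)) (not simplifiable)
  at RLRL: (y*2) (not simplifiable)
  at RLRR: (a*6) (not simplifiable)
  at RR: ((4+(b*6))*b) (not simplifiable)
  at RRL: (4+(b*6)) (not simplifiable)
  at RRLR: (b*6) (not simplifiable)
Found simplifiable subexpr at path LRLR: (1*z)
One SIMPLIFY step would give: ((((y*(b+9))+5)+(((x*x)*z)+(4*(x+b))))+((((5+4)+(2*z))*((y*2)*(a*6)))*((4+(b*6))*b)))
-> NOT in normal form.

Answer: no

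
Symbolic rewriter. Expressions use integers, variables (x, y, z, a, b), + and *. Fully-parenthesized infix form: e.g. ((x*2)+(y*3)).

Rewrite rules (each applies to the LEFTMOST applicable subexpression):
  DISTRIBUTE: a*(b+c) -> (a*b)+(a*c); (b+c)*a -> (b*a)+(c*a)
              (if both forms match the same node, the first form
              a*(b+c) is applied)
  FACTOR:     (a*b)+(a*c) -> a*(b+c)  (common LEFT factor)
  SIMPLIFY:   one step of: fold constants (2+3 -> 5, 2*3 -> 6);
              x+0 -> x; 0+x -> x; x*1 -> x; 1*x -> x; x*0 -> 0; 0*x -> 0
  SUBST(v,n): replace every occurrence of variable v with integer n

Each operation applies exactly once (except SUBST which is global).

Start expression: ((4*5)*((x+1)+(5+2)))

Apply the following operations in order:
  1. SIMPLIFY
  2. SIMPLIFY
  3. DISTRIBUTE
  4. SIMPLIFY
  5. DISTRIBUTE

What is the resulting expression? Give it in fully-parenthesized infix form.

Answer: (((20*x)+(20*1))+140)

Derivation:
Start: ((4*5)*((x+1)+(5+2)))
Apply SIMPLIFY at L (target: (4*5)): ((4*5)*((x+1)+(5+2))) -> (20*((x+1)+(5+2)))
Apply SIMPLIFY at RR (target: (5+2)): (20*((x+1)+(5+2))) -> (20*((x+1)+7))
Apply DISTRIBUTE at root (target: (20*((x+1)+7))): (20*((x+1)+7)) -> ((20*(x+1))+(20*7))
Apply SIMPLIFY at R (target: (20*7)): ((20*(x+1))+(20*7)) -> ((20*(x+1))+140)
Apply DISTRIBUTE at L (target: (20*(x+1))): ((20*(x+1))+140) -> (((20*x)+(20*1))+140)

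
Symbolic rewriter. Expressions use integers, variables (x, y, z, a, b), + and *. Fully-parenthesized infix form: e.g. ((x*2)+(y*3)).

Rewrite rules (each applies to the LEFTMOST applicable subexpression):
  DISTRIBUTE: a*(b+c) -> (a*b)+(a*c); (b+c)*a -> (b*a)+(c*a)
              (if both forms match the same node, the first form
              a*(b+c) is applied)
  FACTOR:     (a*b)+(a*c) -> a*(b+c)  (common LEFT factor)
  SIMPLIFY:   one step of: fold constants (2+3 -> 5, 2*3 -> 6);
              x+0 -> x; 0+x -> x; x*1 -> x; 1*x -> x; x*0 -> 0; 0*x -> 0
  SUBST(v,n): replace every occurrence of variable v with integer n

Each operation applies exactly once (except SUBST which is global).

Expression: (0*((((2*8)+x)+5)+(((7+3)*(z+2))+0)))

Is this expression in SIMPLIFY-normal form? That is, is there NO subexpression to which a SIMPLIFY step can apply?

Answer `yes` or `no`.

Answer: no

Derivation:
Expression: (0*((((2*8)+x)+5)+(((7+3)*(z+2))+0)))
Scanning for simplifiable subexpressions (pre-order)...
  at root: (0*((((2*8)+x)+5)+(((7+3)*(z+2))+0))) (SIMPLIFIABLE)
  at R: ((((2*8)+x)+5)+(((7+3)*(z+2))+0)) (not simplifiable)
  at RL: (((2*8)+x)+5) (not simplifiable)
  at RLL: ((2*8)+x) (not simplifiable)
  at RLLL: (2*8) (SIMPLIFIABLE)
  at RR: (((7+3)*(z+2))+0) (SIMPLIFIABLE)
  at RRL: ((7+3)*(z+2)) (not simplifiable)
  at RRLL: (7+3) (SIMPLIFIABLE)
  at RRLR: (z+2) (not simplifiable)
Found simplifiable subexpr at path root: (0*((((2*8)+x)+5)+(((7+3)*(z+2))+0)))
One SIMPLIFY step would give: 0
-> NOT in normal form.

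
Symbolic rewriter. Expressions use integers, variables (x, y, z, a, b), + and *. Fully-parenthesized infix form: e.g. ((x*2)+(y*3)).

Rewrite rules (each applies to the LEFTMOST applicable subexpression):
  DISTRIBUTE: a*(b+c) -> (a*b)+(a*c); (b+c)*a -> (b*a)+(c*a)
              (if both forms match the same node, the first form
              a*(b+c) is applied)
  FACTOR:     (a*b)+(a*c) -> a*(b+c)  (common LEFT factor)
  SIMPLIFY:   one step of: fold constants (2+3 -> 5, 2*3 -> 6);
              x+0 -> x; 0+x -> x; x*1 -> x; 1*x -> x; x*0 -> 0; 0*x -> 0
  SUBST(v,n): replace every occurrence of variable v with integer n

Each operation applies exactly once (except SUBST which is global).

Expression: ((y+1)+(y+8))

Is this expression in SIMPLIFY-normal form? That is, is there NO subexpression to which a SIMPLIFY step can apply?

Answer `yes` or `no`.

Answer: yes

Derivation:
Expression: ((y+1)+(y+8))
Scanning for simplifiable subexpressions (pre-order)...
  at root: ((y+1)+(y+8)) (not simplifiable)
  at L: (y+1) (not simplifiable)
  at R: (y+8) (not simplifiable)
Result: no simplifiable subexpression found -> normal form.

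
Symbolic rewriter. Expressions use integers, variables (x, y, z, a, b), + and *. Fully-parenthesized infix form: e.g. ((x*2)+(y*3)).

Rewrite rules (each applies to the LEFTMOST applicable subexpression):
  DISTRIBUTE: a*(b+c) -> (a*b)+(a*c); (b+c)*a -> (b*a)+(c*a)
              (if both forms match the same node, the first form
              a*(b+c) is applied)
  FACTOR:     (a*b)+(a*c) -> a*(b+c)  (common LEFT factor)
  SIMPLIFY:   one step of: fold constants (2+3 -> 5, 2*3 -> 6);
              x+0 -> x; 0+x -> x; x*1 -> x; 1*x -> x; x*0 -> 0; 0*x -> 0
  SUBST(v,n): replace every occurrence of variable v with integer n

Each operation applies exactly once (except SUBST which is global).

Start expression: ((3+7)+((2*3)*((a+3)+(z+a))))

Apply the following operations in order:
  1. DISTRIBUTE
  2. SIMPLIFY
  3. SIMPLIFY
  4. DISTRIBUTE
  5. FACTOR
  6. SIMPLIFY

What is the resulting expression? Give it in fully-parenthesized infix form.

Answer: (10+((6*(a+3))+(6*(z+a))))

Derivation:
Start: ((3+7)+((2*3)*((a+3)+(z+a))))
Apply DISTRIBUTE at R (target: ((2*3)*((a+3)+(z+a)))): ((3+7)+((2*3)*((a+3)+(z+a)))) -> ((3+7)+(((2*3)*(a+3))+((2*3)*(z+a))))
Apply SIMPLIFY at L (target: (3+7)): ((3+7)+(((2*3)*(a+3))+((2*3)*(z+a)))) -> (10+(((2*3)*(a+3))+((2*3)*(z+a))))
Apply SIMPLIFY at RLL (target: (2*3)): (10+(((2*3)*(a+3))+((2*3)*(z+a)))) -> (10+((6*(a+3))+((2*3)*(z+a))))
Apply DISTRIBUTE at RL (target: (6*(a+3))): (10+((6*(a+3))+((2*3)*(z+a)))) -> (10+(((6*a)+(6*3))+((2*3)*(z+a))))
Apply FACTOR at RL (target: ((6*a)+(6*3))): (10+(((6*a)+(6*3))+((2*3)*(z+a)))) -> (10+((6*(a+3))+((2*3)*(z+a))))
Apply SIMPLIFY at RRL (target: (2*3)): (10+((6*(a+3))+((2*3)*(z+a)))) -> (10+((6*(a+3))+(6*(z+a))))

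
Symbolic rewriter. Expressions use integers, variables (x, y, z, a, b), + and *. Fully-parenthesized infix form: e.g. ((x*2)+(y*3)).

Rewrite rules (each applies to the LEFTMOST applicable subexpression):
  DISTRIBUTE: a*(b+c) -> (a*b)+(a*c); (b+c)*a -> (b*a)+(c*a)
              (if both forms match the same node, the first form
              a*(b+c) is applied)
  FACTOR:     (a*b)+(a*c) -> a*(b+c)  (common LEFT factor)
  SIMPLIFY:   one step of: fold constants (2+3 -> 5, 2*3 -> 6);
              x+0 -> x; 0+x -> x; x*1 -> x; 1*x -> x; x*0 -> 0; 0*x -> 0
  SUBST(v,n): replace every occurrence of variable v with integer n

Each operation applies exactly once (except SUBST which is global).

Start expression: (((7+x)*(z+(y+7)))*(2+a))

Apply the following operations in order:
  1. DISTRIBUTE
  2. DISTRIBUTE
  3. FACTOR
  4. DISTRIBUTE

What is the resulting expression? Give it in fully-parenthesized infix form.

Start: (((7+x)*(z+(y+7)))*(2+a))
Apply DISTRIBUTE at root (target: (((7+x)*(z+(y+7)))*(2+a))): (((7+x)*(z+(y+7)))*(2+a)) -> ((((7+x)*(z+(y+7)))*2)+(((7+x)*(z+(y+7)))*a))
Apply DISTRIBUTE at LL (target: ((7+x)*(z+(y+7)))): ((((7+x)*(z+(y+7)))*2)+(((7+x)*(z+(y+7)))*a)) -> (((((7+x)*z)+((7+x)*(y+7)))*2)+(((7+x)*(z+(y+7)))*a))
Apply FACTOR at LL (target: (((7+x)*z)+((7+x)*(y+7)))): (((((7+x)*z)+((7+x)*(y+7)))*2)+(((7+x)*(z+(y+7)))*a)) -> ((((7+x)*(z+(y+7)))*2)+(((7+x)*(z+(y+7)))*a))
Apply DISTRIBUTE at LL (target: ((7+x)*(z+(y+7)))): ((((7+x)*(z+(y+7)))*2)+(((7+x)*(z+(y+7)))*a)) -> (((((7+x)*z)+((7+x)*(y+7)))*2)+(((7+x)*(z+(y+7)))*a))

Answer: (((((7+x)*z)+((7+x)*(y+7)))*2)+(((7+x)*(z+(y+7)))*a))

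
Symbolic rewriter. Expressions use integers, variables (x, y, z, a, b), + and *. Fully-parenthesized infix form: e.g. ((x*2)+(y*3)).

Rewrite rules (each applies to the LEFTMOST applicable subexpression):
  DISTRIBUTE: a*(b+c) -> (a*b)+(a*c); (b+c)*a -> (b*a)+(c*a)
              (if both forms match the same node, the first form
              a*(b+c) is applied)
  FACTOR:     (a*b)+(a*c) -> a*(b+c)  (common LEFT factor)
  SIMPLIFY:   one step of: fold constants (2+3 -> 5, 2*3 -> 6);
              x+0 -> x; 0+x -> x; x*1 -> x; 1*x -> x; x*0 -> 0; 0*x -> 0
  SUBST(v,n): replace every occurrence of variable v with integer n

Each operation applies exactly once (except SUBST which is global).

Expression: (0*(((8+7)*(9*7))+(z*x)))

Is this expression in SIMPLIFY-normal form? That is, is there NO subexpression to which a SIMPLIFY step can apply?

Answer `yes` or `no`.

Expression: (0*(((8+7)*(9*7))+(z*x)))
Scanning for simplifiable subexpressions (pre-order)...
  at root: (0*(((8+7)*(9*7))+(z*x))) (SIMPLIFIABLE)
  at R: (((8+7)*(9*7))+(z*x)) (not simplifiable)
  at RL: ((8+7)*(9*7)) (not simplifiable)
  at RLL: (8+7) (SIMPLIFIABLE)
  at RLR: (9*7) (SIMPLIFIABLE)
  at RR: (z*x) (not simplifiable)
Found simplifiable subexpr at path root: (0*(((8+7)*(9*7))+(z*x)))
One SIMPLIFY step would give: 0
-> NOT in normal form.

Answer: no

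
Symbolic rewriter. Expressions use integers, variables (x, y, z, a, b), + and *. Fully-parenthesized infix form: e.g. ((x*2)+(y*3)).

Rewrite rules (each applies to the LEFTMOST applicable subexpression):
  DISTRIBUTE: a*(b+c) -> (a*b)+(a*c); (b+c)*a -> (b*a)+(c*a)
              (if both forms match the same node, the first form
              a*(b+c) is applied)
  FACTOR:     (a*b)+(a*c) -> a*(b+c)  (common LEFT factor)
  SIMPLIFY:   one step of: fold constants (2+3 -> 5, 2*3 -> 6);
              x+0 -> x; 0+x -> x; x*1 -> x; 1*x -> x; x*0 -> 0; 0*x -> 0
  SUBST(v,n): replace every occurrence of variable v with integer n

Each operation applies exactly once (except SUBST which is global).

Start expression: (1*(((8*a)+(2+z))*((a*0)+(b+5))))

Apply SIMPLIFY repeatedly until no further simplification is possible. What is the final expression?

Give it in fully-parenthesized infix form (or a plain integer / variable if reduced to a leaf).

Start: (1*(((8*a)+(2+z))*((a*0)+(b+5))))
Step 1: at root: (1*(((8*a)+(2+z))*((a*0)+(b+5)))) -> (((8*a)+(2+z))*((a*0)+(b+5))); overall: (1*(((8*a)+(2+z))*((a*0)+(b+5)))) -> (((8*a)+(2+z))*((a*0)+(b+5)))
Step 2: at RL: (a*0) -> 0; overall: (((8*a)+(2+z))*((a*0)+(b+5))) -> (((8*a)+(2+z))*(0+(b+5)))
Step 3: at R: (0+(b+5)) -> (b+5); overall: (((8*a)+(2+z))*(0+(b+5))) -> (((8*a)+(2+z))*(b+5))
Fixed point: (((8*a)+(2+z))*(b+5))

Answer: (((8*a)+(2+z))*(b+5))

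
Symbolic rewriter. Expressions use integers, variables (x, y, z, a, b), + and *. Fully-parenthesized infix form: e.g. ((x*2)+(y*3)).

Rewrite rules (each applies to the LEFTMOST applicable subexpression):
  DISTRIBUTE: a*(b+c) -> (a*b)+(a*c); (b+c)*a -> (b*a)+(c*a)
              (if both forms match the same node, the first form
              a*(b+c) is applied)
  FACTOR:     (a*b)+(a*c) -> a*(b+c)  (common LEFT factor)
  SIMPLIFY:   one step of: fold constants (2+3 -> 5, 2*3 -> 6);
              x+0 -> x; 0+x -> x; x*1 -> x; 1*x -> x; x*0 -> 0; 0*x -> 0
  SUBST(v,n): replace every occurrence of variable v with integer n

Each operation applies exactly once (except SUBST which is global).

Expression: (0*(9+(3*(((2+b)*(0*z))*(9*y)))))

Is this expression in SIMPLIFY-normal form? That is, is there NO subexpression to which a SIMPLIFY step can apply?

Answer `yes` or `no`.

Expression: (0*(9+(3*(((2+b)*(0*z))*(9*y)))))
Scanning for simplifiable subexpressions (pre-order)...
  at root: (0*(9+(3*(((2+b)*(0*z))*(9*y))))) (SIMPLIFIABLE)
  at R: (9+(3*(((2+b)*(0*z))*(9*y)))) (not simplifiable)
  at RR: (3*(((2+b)*(0*z))*(9*y))) (not simplifiable)
  at RRR: (((2+b)*(0*z))*(9*y)) (not simplifiable)
  at RRRL: ((2+b)*(0*z)) (not simplifiable)
  at RRRLL: (2+b) (not simplifiable)
  at RRRLR: (0*z) (SIMPLIFIABLE)
  at RRRR: (9*y) (not simplifiable)
Found simplifiable subexpr at path root: (0*(9+(3*(((2+b)*(0*z))*(9*y)))))
One SIMPLIFY step would give: 0
-> NOT in normal form.

Answer: no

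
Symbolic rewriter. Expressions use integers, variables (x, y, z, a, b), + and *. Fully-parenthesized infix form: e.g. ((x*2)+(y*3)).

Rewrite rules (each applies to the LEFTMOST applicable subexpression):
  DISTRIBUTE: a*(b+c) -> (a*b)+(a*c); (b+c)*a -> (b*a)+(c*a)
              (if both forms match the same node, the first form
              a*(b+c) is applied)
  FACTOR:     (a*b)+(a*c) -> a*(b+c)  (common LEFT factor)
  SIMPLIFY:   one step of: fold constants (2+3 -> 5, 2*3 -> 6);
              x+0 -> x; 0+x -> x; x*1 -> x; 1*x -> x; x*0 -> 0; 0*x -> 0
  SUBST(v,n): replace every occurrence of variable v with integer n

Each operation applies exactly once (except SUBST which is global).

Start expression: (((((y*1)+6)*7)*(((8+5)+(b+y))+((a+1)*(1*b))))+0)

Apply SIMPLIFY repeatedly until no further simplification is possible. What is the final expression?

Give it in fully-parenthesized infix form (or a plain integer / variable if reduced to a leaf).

Start: (((((y*1)+6)*7)*(((8+5)+(b+y))+((a+1)*(1*b))))+0)
Step 1: at root: (((((y*1)+6)*7)*(((8+5)+(b+y))+((a+1)*(1*b))))+0) -> ((((y*1)+6)*7)*(((8+5)+(b+y))+((a+1)*(1*b)))); overall: (((((y*1)+6)*7)*(((8+5)+(b+y))+((a+1)*(1*b))))+0) -> ((((y*1)+6)*7)*(((8+5)+(b+y))+((a+1)*(1*b))))
Step 2: at LLL: (y*1) -> y; overall: ((((y*1)+6)*7)*(((8+5)+(b+y))+((a+1)*(1*b)))) -> (((y+6)*7)*(((8+5)+(b+y))+((a+1)*(1*b))))
Step 3: at RLL: (8+5) -> 13; overall: (((y+6)*7)*(((8+5)+(b+y))+((a+1)*(1*b)))) -> (((y+6)*7)*((13+(b+y))+((a+1)*(1*b))))
Step 4: at RRR: (1*b) -> b; overall: (((y+6)*7)*((13+(b+y))+((a+1)*(1*b)))) -> (((y+6)*7)*((13+(b+y))+((a+1)*b)))
Fixed point: (((y+6)*7)*((13+(b+y))+((a+1)*b)))

Answer: (((y+6)*7)*((13+(b+y))+((a+1)*b)))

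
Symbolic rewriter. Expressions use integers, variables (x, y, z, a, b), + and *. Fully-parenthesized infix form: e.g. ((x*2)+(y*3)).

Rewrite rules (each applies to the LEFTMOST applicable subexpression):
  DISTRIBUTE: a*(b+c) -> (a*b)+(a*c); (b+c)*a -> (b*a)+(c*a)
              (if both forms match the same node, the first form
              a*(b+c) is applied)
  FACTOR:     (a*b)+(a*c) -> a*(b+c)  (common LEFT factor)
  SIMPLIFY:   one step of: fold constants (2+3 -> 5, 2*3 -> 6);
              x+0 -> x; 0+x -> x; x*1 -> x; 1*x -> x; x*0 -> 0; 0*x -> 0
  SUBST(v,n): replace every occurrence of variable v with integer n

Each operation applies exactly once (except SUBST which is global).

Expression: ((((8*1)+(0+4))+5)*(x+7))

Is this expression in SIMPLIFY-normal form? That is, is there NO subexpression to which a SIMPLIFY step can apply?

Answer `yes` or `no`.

Answer: no

Derivation:
Expression: ((((8*1)+(0+4))+5)*(x+7))
Scanning for simplifiable subexpressions (pre-order)...
  at root: ((((8*1)+(0+4))+5)*(x+7)) (not simplifiable)
  at L: (((8*1)+(0+4))+5) (not simplifiable)
  at LL: ((8*1)+(0+4)) (not simplifiable)
  at LLL: (8*1) (SIMPLIFIABLE)
  at LLR: (0+4) (SIMPLIFIABLE)
  at R: (x+7) (not simplifiable)
Found simplifiable subexpr at path LLL: (8*1)
One SIMPLIFY step would give: (((8+(0+4))+5)*(x+7))
-> NOT in normal form.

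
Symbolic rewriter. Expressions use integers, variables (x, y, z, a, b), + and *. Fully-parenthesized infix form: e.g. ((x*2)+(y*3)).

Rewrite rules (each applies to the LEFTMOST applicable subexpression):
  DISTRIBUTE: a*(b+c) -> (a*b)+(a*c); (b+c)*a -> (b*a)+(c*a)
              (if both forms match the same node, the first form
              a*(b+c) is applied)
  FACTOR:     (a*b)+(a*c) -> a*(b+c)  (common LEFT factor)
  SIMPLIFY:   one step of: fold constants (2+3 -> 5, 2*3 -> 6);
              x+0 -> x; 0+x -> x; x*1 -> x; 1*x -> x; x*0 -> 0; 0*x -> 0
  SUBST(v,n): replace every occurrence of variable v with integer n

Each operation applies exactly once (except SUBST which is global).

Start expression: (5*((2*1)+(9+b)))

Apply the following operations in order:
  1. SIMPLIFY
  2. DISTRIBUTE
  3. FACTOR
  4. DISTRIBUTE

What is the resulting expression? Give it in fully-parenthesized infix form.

Start: (5*((2*1)+(9+b)))
Apply SIMPLIFY at RL (target: (2*1)): (5*((2*1)+(9+b))) -> (5*(2+(9+b)))
Apply DISTRIBUTE at root (target: (5*(2+(9+b)))): (5*(2+(9+b))) -> ((5*2)+(5*(9+b)))
Apply FACTOR at root (target: ((5*2)+(5*(9+b)))): ((5*2)+(5*(9+b))) -> (5*(2+(9+b)))
Apply DISTRIBUTE at root (target: (5*(2+(9+b)))): (5*(2+(9+b))) -> ((5*2)+(5*(9+b)))

Answer: ((5*2)+(5*(9+b)))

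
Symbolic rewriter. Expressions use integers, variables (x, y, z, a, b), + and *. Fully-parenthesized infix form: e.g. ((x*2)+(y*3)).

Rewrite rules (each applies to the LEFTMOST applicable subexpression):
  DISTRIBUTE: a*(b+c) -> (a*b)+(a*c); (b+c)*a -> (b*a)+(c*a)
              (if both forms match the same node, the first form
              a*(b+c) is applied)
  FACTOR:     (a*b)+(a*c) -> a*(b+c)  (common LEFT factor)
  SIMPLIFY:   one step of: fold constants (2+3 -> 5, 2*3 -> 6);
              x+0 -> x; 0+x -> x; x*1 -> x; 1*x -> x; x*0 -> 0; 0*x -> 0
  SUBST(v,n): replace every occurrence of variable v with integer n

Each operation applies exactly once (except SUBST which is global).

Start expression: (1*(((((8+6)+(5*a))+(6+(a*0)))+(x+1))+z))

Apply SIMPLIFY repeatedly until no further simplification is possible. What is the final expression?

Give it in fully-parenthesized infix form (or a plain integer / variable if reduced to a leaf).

Answer: ((((14+(5*a))+6)+(x+1))+z)

Derivation:
Start: (1*(((((8+6)+(5*a))+(6+(a*0)))+(x+1))+z))
Step 1: at root: (1*(((((8+6)+(5*a))+(6+(a*0)))+(x+1))+z)) -> (((((8+6)+(5*a))+(6+(a*0)))+(x+1))+z); overall: (1*(((((8+6)+(5*a))+(6+(a*0)))+(x+1))+z)) -> (((((8+6)+(5*a))+(6+(a*0)))+(x+1))+z)
Step 2: at LLLL: (8+6) -> 14; overall: (((((8+6)+(5*a))+(6+(a*0)))+(x+1))+z) -> ((((14+(5*a))+(6+(a*0)))+(x+1))+z)
Step 3: at LLRR: (a*0) -> 0; overall: ((((14+(5*a))+(6+(a*0)))+(x+1))+z) -> ((((14+(5*a))+(6+0))+(x+1))+z)
Step 4: at LLR: (6+0) -> 6; overall: ((((14+(5*a))+(6+0))+(x+1))+z) -> ((((14+(5*a))+6)+(x+1))+z)
Fixed point: ((((14+(5*a))+6)+(x+1))+z)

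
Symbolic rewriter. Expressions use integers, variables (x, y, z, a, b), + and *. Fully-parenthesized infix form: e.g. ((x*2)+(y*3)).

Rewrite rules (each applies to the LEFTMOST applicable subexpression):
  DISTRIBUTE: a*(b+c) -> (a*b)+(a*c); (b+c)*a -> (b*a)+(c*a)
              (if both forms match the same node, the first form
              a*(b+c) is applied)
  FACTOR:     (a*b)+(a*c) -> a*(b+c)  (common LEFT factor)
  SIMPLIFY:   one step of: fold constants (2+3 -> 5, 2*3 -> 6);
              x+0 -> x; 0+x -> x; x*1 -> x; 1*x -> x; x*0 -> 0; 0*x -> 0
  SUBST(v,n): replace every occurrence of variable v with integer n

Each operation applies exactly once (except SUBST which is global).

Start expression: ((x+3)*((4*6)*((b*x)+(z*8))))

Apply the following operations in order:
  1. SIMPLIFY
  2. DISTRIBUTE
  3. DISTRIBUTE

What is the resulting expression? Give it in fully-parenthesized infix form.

Start: ((x+3)*((4*6)*((b*x)+(z*8))))
Apply SIMPLIFY at RL (target: (4*6)): ((x+3)*((4*6)*((b*x)+(z*8)))) -> ((x+3)*(24*((b*x)+(z*8))))
Apply DISTRIBUTE at root (target: ((x+3)*(24*((b*x)+(z*8))))): ((x+3)*(24*((b*x)+(z*8)))) -> ((x*(24*((b*x)+(z*8))))+(3*(24*((b*x)+(z*8)))))
Apply DISTRIBUTE at LR (target: (24*((b*x)+(z*8)))): ((x*(24*((b*x)+(z*8))))+(3*(24*((b*x)+(z*8))))) -> ((x*((24*(b*x))+(24*(z*8))))+(3*(24*((b*x)+(z*8)))))

Answer: ((x*((24*(b*x))+(24*(z*8))))+(3*(24*((b*x)+(z*8)))))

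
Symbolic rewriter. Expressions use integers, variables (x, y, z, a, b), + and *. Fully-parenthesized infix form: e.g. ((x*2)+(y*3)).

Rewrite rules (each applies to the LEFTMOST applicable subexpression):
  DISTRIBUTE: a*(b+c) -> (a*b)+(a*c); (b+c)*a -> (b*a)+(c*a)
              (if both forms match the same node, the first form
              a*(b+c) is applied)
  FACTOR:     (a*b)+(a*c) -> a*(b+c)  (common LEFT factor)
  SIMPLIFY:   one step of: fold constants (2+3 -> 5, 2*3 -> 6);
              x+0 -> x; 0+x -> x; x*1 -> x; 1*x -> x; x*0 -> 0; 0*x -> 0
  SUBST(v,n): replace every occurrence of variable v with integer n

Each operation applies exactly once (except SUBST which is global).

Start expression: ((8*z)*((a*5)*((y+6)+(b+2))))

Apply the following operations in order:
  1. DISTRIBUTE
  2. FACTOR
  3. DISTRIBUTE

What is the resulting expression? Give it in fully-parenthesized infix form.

Start: ((8*z)*((a*5)*((y+6)+(b+2))))
Apply DISTRIBUTE at R (target: ((a*5)*((y+6)+(b+2)))): ((8*z)*((a*5)*((y+6)+(b+2)))) -> ((8*z)*(((a*5)*(y+6))+((a*5)*(b+2))))
Apply FACTOR at R (target: (((a*5)*(y+6))+((a*5)*(b+2)))): ((8*z)*(((a*5)*(y+6))+((a*5)*(b+2)))) -> ((8*z)*((a*5)*((y+6)+(b+2))))
Apply DISTRIBUTE at R (target: ((a*5)*((y+6)+(b+2)))): ((8*z)*((a*5)*((y+6)+(b+2)))) -> ((8*z)*(((a*5)*(y+6))+((a*5)*(b+2))))

Answer: ((8*z)*(((a*5)*(y+6))+((a*5)*(b+2))))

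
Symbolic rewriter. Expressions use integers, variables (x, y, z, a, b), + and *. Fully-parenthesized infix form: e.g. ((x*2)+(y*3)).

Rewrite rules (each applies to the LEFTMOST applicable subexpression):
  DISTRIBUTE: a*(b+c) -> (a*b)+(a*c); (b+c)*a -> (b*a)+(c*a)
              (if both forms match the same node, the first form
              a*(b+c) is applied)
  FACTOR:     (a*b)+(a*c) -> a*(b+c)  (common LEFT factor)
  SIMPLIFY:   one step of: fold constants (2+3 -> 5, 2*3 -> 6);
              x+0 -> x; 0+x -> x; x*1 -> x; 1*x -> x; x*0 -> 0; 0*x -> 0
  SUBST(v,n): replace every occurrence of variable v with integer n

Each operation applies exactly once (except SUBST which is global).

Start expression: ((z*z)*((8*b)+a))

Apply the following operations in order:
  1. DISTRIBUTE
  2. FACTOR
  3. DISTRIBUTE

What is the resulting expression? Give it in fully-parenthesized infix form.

Answer: (((z*z)*(8*b))+((z*z)*a))

Derivation:
Start: ((z*z)*((8*b)+a))
Apply DISTRIBUTE at root (target: ((z*z)*((8*b)+a))): ((z*z)*((8*b)+a)) -> (((z*z)*(8*b))+((z*z)*a))
Apply FACTOR at root (target: (((z*z)*(8*b))+((z*z)*a))): (((z*z)*(8*b))+((z*z)*a)) -> ((z*z)*((8*b)+a))
Apply DISTRIBUTE at root (target: ((z*z)*((8*b)+a))): ((z*z)*((8*b)+a)) -> (((z*z)*(8*b))+((z*z)*a))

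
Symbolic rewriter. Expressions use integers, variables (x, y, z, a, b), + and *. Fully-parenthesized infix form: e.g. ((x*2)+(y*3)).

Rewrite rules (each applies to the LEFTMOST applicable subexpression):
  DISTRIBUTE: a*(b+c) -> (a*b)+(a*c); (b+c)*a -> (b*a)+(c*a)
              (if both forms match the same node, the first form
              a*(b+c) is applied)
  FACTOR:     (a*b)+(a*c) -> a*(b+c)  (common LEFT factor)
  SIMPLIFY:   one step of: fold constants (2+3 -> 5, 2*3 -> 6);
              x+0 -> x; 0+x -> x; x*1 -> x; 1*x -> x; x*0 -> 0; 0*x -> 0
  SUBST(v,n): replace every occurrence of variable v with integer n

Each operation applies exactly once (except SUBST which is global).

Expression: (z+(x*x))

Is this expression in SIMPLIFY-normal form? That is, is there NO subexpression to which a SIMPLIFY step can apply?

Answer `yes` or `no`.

Expression: (z+(x*x))
Scanning for simplifiable subexpressions (pre-order)...
  at root: (z+(x*x)) (not simplifiable)
  at R: (x*x) (not simplifiable)
Result: no simplifiable subexpression found -> normal form.

Answer: yes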